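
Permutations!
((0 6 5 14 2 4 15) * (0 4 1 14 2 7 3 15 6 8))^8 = (1 2 5 6 4 15 3 7 14)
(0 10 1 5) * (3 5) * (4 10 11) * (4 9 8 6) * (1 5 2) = (0 11 9 8 6 4 10 5)(1 3 2) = [11, 3, 1, 2, 10, 0, 4, 7, 6, 8, 5, 9]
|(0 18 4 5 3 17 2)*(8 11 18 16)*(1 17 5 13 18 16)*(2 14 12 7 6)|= 24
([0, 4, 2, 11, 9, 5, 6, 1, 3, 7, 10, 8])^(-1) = (1 7 9 4)(3 8 11)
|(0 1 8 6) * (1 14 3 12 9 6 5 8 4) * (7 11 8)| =|(0 14 3 12 9 6)(1 4)(5 7 11 8)| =12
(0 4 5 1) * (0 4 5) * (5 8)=(0 8 5 1 4)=[8, 4, 2, 3, 0, 1, 6, 7, 5]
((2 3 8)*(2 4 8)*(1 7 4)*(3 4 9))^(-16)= (1 4 3 7 8 2 9)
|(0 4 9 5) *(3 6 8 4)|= |(0 3 6 8 4 9 5)|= 7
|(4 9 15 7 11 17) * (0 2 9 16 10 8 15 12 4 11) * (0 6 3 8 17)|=|(0 2 9 12 4 16 10 17 11)(3 8 15 7 6)|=45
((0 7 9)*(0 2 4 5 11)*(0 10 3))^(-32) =(0 4 3 2 10 9 11 7 5) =((0 7 9 2 4 5 11 10 3))^(-32)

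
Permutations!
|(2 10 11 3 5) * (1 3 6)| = 7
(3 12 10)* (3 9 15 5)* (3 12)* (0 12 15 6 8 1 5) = (0 12 10 9 6 8 1 5 15) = [12, 5, 2, 3, 4, 15, 8, 7, 1, 6, 9, 11, 10, 13, 14, 0]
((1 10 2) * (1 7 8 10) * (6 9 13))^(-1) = ((2 7 8 10)(6 9 13))^(-1) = (2 10 8 7)(6 13 9)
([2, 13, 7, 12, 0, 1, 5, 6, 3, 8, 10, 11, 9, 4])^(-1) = [4, 5, 0, 8, 13, 6, 7, 2, 9, 12, 10, 11, 3, 1]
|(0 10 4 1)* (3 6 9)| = |(0 10 4 1)(3 6 9)| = 12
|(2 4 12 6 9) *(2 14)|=6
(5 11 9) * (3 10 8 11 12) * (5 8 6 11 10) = (3 5 12)(6 11 9 8 10) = [0, 1, 2, 5, 4, 12, 11, 7, 10, 8, 6, 9, 3]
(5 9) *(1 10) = (1 10)(5 9) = [0, 10, 2, 3, 4, 9, 6, 7, 8, 5, 1]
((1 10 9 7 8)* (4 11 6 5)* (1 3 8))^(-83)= (1 10 9 7)(3 8)(4 11 6 5)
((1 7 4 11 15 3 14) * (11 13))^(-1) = ((1 7 4 13 11 15 3 14))^(-1) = (1 14 3 15 11 13 4 7)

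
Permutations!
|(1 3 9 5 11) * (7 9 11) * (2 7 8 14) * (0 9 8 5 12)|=12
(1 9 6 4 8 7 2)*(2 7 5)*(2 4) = [0, 9, 1, 3, 8, 4, 2, 7, 5, 6] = (1 9 6 2)(4 8 5)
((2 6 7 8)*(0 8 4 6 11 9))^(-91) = ((0 8 2 11 9)(4 6 7))^(-91) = (0 9 11 2 8)(4 7 6)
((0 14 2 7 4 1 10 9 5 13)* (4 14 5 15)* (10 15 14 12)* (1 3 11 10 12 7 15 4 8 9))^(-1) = ((0 5 13)(1 4 3 11 10)(2 15 8 9 14))^(-1) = (0 13 5)(1 10 11 3 4)(2 14 9 8 15)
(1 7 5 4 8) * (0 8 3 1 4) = [8, 7, 2, 1, 3, 0, 6, 5, 4] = (0 8 4 3 1 7 5)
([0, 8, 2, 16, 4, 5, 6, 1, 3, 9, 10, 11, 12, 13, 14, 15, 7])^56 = (1 8 3 16 7)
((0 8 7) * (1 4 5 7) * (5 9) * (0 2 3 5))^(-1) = ((0 8 1 4 9)(2 3 5 7))^(-1) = (0 9 4 1 8)(2 7 5 3)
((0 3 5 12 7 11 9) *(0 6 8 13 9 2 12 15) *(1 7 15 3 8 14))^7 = (0 7 13 2 6 15 1 8 11 9 12 14)(3 5)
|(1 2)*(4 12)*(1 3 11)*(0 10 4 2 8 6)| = 10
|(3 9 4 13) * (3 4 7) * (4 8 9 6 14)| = 8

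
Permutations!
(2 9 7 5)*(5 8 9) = (2 5)(7 8 9) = [0, 1, 5, 3, 4, 2, 6, 8, 9, 7]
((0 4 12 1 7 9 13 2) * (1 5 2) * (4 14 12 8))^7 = (0 12 2 14 5)(1 13 9 7)(4 8)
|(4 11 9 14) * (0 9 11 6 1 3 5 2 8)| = 10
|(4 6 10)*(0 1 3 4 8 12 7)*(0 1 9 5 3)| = 11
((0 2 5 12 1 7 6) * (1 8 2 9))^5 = ((0 9 1 7 6)(2 5 12 8))^5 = (2 5 12 8)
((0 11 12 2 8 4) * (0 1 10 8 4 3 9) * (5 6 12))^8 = (0 10 12)(1 6 9)(2 11 8)(3 4 5)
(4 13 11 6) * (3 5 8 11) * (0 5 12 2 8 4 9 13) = (0 5 4)(2 8 11 6 9 13 3 12) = [5, 1, 8, 12, 0, 4, 9, 7, 11, 13, 10, 6, 2, 3]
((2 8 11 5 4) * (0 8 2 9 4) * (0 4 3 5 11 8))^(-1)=(11)(3 9 4 5)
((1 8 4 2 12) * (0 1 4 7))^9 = ((0 1 8 7)(2 12 4))^9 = (12)(0 1 8 7)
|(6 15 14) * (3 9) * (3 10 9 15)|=4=|(3 15 14 6)(9 10)|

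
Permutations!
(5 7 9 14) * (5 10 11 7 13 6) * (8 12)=(5 13 6)(7 9 14 10 11)(8 12)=[0, 1, 2, 3, 4, 13, 5, 9, 12, 14, 11, 7, 8, 6, 10]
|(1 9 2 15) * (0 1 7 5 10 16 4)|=|(0 1 9 2 15 7 5 10 16 4)|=10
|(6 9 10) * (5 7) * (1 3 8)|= |(1 3 8)(5 7)(6 9 10)|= 6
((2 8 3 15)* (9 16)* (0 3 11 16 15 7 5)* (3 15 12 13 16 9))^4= (0 11 16)(2 12 7)(3 15 9)(5 8 13)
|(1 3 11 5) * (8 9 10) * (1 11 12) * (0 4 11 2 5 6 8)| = 42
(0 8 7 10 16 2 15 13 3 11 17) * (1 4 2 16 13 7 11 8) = (0 1 4 2 15 7 10 13 3 8 11 17) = [1, 4, 15, 8, 2, 5, 6, 10, 11, 9, 13, 17, 12, 3, 14, 7, 16, 0]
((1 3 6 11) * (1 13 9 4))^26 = (1 9 11 3 4 13 6)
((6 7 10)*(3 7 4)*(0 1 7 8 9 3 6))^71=((0 1 7 10)(3 8 9)(4 6))^71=(0 10 7 1)(3 9 8)(4 6)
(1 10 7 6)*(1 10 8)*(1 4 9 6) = (1 8 4 9 6 10 7) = [0, 8, 2, 3, 9, 5, 10, 1, 4, 6, 7]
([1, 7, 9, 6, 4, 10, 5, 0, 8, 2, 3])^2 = (0 7 1)(3 5)(6 10)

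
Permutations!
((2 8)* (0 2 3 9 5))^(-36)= ((0 2 8 3 9 5))^(-36)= (9)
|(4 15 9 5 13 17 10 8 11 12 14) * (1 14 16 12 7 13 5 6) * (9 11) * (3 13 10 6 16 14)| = 10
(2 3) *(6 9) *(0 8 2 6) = (0 8 2 3 6 9) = [8, 1, 3, 6, 4, 5, 9, 7, 2, 0]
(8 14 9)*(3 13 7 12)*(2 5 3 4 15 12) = [0, 1, 5, 13, 15, 3, 6, 2, 14, 8, 10, 11, 4, 7, 9, 12] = (2 5 3 13 7)(4 15 12)(8 14 9)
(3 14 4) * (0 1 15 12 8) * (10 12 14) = (0 1 15 14 4 3 10 12 8) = [1, 15, 2, 10, 3, 5, 6, 7, 0, 9, 12, 11, 8, 13, 4, 14]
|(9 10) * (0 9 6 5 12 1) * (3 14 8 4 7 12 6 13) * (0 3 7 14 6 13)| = |(0 9 10)(1 3 6 5 13 7 12)(4 14 8)| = 21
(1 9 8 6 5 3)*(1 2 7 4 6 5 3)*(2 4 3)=[0, 9, 7, 4, 6, 1, 2, 3, 5, 8]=(1 9 8 5)(2 7 3 4 6)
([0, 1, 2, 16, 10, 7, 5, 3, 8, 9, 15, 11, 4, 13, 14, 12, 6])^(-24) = [0, 1, 2, 16, 4, 7, 5, 3, 8, 9, 10, 11, 12, 13, 14, 15, 6]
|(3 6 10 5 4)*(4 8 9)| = |(3 6 10 5 8 9 4)| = 7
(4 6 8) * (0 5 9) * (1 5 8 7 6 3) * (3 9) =(0 8 4 9)(1 5 3)(6 7) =[8, 5, 2, 1, 9, 3, 7, 6, 4, 0]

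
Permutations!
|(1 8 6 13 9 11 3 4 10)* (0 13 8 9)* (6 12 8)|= |(0 13)(1 9 11 3 4 10)(8 12)|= 6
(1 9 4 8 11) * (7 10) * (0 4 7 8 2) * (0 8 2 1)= (0 4 1 9 7 10 2 8 11)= [4, 9, 8, 3, 1, 5, 6, 10, 11, 7, 2, 0]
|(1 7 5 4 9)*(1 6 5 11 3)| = 4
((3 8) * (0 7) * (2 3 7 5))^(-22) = ((0 5 2 3 8 7))^(-22) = (0 2 8)(3 7 5)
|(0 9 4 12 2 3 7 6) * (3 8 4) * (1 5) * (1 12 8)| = 20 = |(0 9 3 7 6)(1 5 12 2)(4 8)|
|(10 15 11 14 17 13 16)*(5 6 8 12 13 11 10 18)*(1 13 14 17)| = |(1 13 16 18 5 6 8 12 14)(10 15)(11 17)| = 18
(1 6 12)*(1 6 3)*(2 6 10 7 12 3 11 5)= (1 11 5 2 6 3)(7 12 10)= [0, 11, 6, 1, 4, 2, 3, 12, 8, 9, 7, 5, 10]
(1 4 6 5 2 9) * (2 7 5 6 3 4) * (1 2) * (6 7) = [0, 1, 9, 4, 3, 6, 7, 5, 8, 2] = (2 9)(3 4)(5 6 7)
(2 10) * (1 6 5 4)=[0, 6, 10, 3, 1, 4, 5, 7, 8, 9, 2]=(1 6 5 4)(2 10)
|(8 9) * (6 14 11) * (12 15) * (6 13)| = |(6 14 11 13)(8 9)(12 15)| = 4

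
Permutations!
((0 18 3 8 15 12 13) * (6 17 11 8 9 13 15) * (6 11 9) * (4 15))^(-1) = ((0 18 3 6 17 9 13)(4 15 12)(8 11))^(-1) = (0 13 9 17 6 3 18)(4 12 15)(8 11)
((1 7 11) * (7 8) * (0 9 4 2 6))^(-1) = (0 6 2 4 9)(1 11 7 8)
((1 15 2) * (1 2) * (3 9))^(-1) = ((1 15)(3 9))^(-1) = (1 15)(3 9)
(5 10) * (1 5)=(1 5 10)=[0, 5, 2, 3, 4, 10, 6, 7, 8, 9, 1]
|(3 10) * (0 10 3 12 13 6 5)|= 6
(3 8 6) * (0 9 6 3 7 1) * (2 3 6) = (0 9 2 3 8 6 7 1) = [9, 0, 3, 8, 4, 5, 7, 1, 6, 2]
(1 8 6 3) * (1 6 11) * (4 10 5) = (1 8 11)(3 6)(4 10 5) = [0, 8, 2, 6, 10, 4, 3, 7, 11, 9, 5, 1]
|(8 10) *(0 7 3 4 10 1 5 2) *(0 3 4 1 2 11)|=10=|(0 7 4 10 8 2 3 1 5 11)|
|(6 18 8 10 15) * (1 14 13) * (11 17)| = |(1 14 13)(6 18 8 10 15)(11 17)| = 30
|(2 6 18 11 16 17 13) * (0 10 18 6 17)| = |(0 10 18 11 16)(2 17 13)| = 15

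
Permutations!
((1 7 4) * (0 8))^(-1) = ((0 8)(1 7 4))^(-1) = (0 8)(1 4 7)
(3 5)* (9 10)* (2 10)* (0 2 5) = [2, 1, 10, 0, 4, 3, 6, 7, 8, 5, 9] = (0 2 10 9 5 3)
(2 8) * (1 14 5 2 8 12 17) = (1 14 5 2 12 17) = [0, 14, 12, 3, 4, 2, 6, 7, 8, 9, 10, 11, 17, 13, 5, 15, 16, 1]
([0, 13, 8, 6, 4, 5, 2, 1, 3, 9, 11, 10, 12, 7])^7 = [0, 13, 6, 8, 4, 5, 3, 1, 2, 9, 11, 10, 12, 7]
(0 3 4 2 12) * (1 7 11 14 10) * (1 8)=[3, 7, 12, 4, 2, 5, 6, 11, 1, 9, 8, 14, 0, 13, 10]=(0 3 4 2 12)(1 7 11 14 10 8)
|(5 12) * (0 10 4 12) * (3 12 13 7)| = |(0 10 4 13 7 3 12 5)| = 8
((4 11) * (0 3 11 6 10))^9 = (0 4)(3 6)(10 11)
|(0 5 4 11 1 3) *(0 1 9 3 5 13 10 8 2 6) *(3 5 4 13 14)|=|(0 14 3 1 4 11 9 5 13 10 8 2 6)|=13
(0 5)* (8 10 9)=(0 5)(8 10 9)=[5, 1, 2, 3, 4, 0, 6, 7, 10, 8, 9]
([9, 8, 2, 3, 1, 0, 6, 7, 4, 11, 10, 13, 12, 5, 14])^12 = [11, 1, 2, 3, 4, 9, 6, 7, 8, 13, 10, 5, 12, 0, 14]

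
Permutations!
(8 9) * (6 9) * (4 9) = [0, 1, 2, 3, 9, 5, 4, 7, 6, 8] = (4 9 8 6)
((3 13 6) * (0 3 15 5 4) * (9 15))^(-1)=((0 3 13 6 9 15 5 4))^(-1)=(0 4 5 15 9 6 13 3)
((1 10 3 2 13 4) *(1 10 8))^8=(2 10 13 3 4)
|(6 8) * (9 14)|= 2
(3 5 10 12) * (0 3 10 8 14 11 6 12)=(0 3 5 8 14 11 6 12 10)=[3, 1, 2, 5, 4, 8, 12, 7, 14, 9, 0, 6, 10, 13, 11]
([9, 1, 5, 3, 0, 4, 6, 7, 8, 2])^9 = (0 4 5 2 9)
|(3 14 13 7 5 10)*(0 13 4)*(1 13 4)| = 14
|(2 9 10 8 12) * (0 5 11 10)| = 8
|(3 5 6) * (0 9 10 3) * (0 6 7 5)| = 4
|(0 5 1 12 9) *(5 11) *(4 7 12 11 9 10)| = |(0 9)(1 11 5)(4 7 12 10)| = 12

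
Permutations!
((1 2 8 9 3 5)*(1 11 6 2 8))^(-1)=((1 8 9 3 5 11 6 2))^(-1)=(1 2 6 11 5 3 9 8)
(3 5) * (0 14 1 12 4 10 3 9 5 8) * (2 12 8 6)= [14, 8, 12, 6, 10, 9, 2, 7, 0, 5, 3, 11, 4, 13, 1]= (0 14 1 8)(2 12 4 10 3 6)(5 9)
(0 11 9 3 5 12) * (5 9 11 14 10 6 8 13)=(0 14 10 6 8 13 5 12)(3 9)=[14, 1, 2, 9, 4, 12, 8, 7, 13, 3, 6, 11, 0, 5, 10]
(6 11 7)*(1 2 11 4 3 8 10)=[0, 2, 11, 8, 3, 5, 4, 6, 10, 9, 1, 7]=(1 2 11 7 6 4 3 8 10)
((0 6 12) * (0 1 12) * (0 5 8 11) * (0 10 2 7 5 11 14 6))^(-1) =(1 12)(2 10 11 6 14 8 5 7)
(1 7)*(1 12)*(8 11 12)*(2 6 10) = (1 7 8 11 12)(2 6 10) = [0, 7, 6, 3, 4, 5, 10, 8, 11, 9, 2, 12, 1]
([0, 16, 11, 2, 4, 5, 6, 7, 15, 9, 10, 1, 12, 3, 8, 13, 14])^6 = (1 3 8)(2 15 16)(11 13 14)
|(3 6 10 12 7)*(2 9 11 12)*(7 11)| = |(2 9 7 3 6 10)(11 12)| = 6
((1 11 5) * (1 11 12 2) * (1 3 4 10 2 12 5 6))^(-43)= (12)(1 5 11 6)(2 3 4 10)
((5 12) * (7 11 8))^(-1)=(5 12)(7 8 11)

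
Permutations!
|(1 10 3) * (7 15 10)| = |(1 7 15 10 3)| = 5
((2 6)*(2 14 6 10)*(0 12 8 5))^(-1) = (0 5 8 12)(2 10)(6 14) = ((0 12 8 5)(2 10)(6 14))^(-1)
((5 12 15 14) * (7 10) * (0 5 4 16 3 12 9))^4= ((0 5 9)(3 12 15 14 4 16)(7 10))^4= (0 5 9)(3 4 15)(12 16 14)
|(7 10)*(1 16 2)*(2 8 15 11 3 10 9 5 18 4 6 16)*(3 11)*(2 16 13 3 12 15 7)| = |(1 16 8 7 9 5 18 4 6 13 3 10 2)(12 15)| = 26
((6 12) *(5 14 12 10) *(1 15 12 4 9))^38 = (1 12 10 14 9 15 6 5 4)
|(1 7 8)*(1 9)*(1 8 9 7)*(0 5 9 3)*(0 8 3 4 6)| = 8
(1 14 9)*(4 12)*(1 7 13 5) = (1 14 9 7 13 5)(4 12) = [0, 14, 2, 3, 12, 1, 6, 13, 8, 7, 10, 11, 4, 5, 9]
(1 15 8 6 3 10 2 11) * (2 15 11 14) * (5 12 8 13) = [0, 11, 14, 10, 4, 12, 3, 7, 6, 9, 15, 1, 8, 5, 2, 13] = (1 11)(2 14)(3 10 15 13 5 12 8 6)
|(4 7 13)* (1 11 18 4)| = 6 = |(1 11 18 4 7 13)|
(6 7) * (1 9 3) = (1 9 3)(6 7) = [0, 9, 2, 1, 4, 5, 7, 6, 8, 3]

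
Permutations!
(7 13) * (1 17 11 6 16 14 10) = (1 17 11 6 16 14 10)(7 13) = [0, 17, 2, 3, 4, 5, 16, 13, 8, 9, 1, 6, 12, 7, 10, 15, 14, 11]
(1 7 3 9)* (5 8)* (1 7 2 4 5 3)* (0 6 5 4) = (0 6 5 8 3 9 7 1 2) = [6, 2, 0, 9, 4, 8, 5, 1, 3, 7]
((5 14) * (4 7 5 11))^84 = (4 11 14 5 7)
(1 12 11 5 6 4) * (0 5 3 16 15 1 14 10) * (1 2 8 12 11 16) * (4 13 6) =(0 5 4 14 10)(1 11 3)(2 8 12 16 15)(6 13) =[5, 11, 8, 1, 14, 4, 13, 7, 12, 9, 0, 3, 16, 6, 10, 2, 15]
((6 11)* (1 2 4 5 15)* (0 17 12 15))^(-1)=((0 17 12 15 1 2 4 5)(6 11))^(-1)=(0 5 4 2 1 15 12 17)(6 11)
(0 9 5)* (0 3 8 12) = (0 9 5 3 8 12) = [9, 1, 2, 8, 4, 3, 6, 7, 12, 5, 10, 11, 0]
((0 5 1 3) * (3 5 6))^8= ((0 6 3)(1 5))^8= (0 3 6)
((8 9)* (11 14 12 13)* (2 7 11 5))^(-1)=(2 5 13 12 14 11 7)(8 9)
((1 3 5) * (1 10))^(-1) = (1 10 5 3)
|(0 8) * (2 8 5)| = |(0 5 2 8)| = 4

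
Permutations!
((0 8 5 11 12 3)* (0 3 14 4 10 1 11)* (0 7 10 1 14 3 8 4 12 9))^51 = ((0 4 1 11 9)(3 8 5 7 10 14 12))^51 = (0 4 1 11 9)(3 5 10 12 8 7 14)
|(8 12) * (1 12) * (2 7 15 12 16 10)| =8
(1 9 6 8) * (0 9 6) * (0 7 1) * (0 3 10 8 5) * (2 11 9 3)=(0 3 10 8 2 11 9 7 1 6 5)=[3, 6, 11, 10, 4, 0, 5, 1, 2, 7, 8, 9]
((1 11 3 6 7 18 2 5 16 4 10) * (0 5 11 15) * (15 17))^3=((0 5 16 4 10 1 17 15)(2 11 3 6 7 18))^3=(0 4 17 5 10 15 16 1)(2 6)(3 18)(7 11)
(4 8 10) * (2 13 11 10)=(2 13 11 10 4 8)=[0, 1, 13, 3, 8, 5, 6, 7, 2, 9, 4, 10, 12, 11]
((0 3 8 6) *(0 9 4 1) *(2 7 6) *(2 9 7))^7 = (0 3 8 9 4 1)(6 7)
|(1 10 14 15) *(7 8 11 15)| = 7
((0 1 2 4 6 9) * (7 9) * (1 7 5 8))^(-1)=(0 9 7)(1 8 5 6 4 2)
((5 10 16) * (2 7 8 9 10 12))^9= ((2 7 8 9 10 16 5 12))^9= (2 7 8 9 10 16 5 12)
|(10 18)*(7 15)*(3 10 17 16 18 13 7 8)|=|(3 10 13 7 15 8)(16 18 17)|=6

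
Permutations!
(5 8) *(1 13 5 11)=(1 13 5 8 11)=[0, 13, 2, 3, 4, 8, 6, 7, 11, 9, 10, 1, 12, 5]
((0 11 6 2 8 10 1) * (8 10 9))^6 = (11)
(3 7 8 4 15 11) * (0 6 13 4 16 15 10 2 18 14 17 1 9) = (0 6 13 4 10 2 18 14 17 1 9)(3 7 8 16 15 11) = [6, 9, 18, 7, 10, 5, 13, 8, 16, 0, 2, 3, 12, 4, 17, 11, 15, 1, 14]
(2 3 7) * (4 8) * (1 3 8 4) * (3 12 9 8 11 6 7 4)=(1 12 9 8)(2 11 6 7)(3 4)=[0, 12, 11, 4, 3, 5, 7, 2, 1, 8, 10, 6, 9]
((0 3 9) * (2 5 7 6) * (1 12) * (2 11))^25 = (0 3 9)(1 12)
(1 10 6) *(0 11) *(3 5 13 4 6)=(0 11)(1 10 3 5 13 4 6)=[11, 10, 2, 5, 6, 13, 1, 7, 8, 9, 3, 0, 12, 4]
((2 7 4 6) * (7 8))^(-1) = (2 6 4 7 8)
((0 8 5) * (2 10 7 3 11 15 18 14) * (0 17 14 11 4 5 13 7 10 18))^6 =(0 5 15 4 11 3 18 7 2 13 14 8 17)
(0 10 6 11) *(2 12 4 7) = (0 10 6 11)(2 12 4 7) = [10, 1, 12, 3, 7, 5, 11, 2, 8, 9, 6, 0, 4]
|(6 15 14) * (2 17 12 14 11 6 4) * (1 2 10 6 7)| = |(1 2 17 12 14 4 10 6 15 11 7)| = 11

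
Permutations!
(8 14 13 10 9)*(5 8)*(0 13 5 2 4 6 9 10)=[13, 1, 4, 3, 6, 8, 9, 7, 14, 2, 10, 11, 12, 0, 5]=(0 13)(2 4 6 9)(5 8 14)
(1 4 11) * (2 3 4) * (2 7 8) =(1 7 8 2 3 4 11) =[0, 7, 3, 4, 11, 5, 6, 8, 2, 9, 10, 1]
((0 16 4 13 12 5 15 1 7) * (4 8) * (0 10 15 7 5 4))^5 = ((0 16 8)(1 5 7 10 15)(4 13 12))^5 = (0 8 16)(4 12 13)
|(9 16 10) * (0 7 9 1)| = |(0 7 9 16 10 1)| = 6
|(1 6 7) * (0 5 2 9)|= 12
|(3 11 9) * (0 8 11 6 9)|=3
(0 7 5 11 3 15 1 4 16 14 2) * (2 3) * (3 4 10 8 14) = (0 7 5 11 2)(1 10 8 14 4 16 3 15) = [7, 10, 0, 15, 16, 11, 6, 5, 14, 9, 8, 2, 12, 13, 4, 1, 3]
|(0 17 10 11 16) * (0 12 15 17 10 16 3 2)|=20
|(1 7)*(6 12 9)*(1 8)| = 3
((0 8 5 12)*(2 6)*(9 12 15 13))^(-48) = ((0 8 5 15 13 9 12)(2 6))^(-48) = (0 8 5 15 13 9 12)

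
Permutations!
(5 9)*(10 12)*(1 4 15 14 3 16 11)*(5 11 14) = (1 4 15 5 9 11)(3 16 14)(10 12) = [0, 4, 2, 16, 15, 9, 6, 7, 8, 11, 12, 1, 10, 13, 3, 5, 14]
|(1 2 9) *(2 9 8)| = 2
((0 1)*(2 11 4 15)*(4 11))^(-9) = ((0 1)(2 4 15))^(-9) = (15)(0 1)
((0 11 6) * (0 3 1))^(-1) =(0 1 3 6 11)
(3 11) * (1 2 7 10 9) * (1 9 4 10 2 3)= [0, 3, 7, 11, 10, 5, 6, 2, 8, 9, 4, 1]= (1 3 11)(2 7)(4 10)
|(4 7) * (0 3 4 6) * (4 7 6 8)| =|(0 3 7 8 4 6)| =6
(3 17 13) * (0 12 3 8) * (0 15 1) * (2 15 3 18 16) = (0 12 18 16 2 15 1)(3 17 13 8) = [12, 0, 15, 17, 4, 5, 6, 7, 3, 9, 10, 11, 18, 8, 14, 1, 2, 13, 16]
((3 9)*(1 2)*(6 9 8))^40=((1 2)(3 8 6 9))^40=(9)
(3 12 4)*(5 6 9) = [0, 1, 2, 12, 3, 6, 9, 7, 8, 5, 10, 11, 4] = (3 12 4)(5 6 9)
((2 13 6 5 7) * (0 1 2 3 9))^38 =(0 2 6 7 9 1 13 5 3)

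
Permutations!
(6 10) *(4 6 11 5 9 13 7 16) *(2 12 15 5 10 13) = (2 12 15 5 9)(4 6 13 7 16)(10 11) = [0, 1, 12, 3, 6, 9, 13, 16, 8, 2, 11, 10, 15, 7, 14, 5, 4]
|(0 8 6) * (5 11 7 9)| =12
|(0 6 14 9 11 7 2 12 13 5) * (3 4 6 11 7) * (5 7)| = 8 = |(0 11 3 4 6 14 9 5)(2 12 13 7)|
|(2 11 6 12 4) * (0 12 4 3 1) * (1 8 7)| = 12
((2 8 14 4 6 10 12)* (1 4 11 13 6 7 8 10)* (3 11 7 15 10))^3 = ((1 4 15 10 12 2 3 11 13 6)(7 8 14))^3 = (1 10 3 6 15 2 13 4 12 11)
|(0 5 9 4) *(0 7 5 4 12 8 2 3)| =9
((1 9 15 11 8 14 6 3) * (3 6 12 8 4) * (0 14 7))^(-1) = ((0 14 12 8 7)(1 9 15 11 4 3))^(-1) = (0 7 8 12 14)(1 3 4 11 15 9)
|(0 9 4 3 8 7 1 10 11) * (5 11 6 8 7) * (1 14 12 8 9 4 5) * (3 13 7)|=13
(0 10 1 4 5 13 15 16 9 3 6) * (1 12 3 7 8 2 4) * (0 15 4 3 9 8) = (0 10 12 9 7)(2 3 6 15 16 8)(4 5 13) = [10, 1, 3, 6, 5, 13, 15, 0, 2, 7, 12, 11, 9, 4, 14, 16, 8]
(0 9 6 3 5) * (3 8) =(0 9 6 8 3 5) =[9, 1, 2, 5, 4, 0, 8, 7, 3, 6]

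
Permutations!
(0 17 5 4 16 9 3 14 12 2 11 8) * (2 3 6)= (0 17 5 4 16 9 6 2 11 8)(3 14 12)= [17, 1, 11, 14, 16, 4, 2, 7, 0, 6, 10, 8, 3, 13, 12, 15, 9, 5]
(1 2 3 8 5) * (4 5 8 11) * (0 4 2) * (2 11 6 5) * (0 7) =[4, 7, 3, 6, 2, 1, 5, 0, 8, 9, 10, 11] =(11)(0 4 2 3 6 5 1 7)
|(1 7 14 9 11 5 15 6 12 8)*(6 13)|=11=|(1 7 14 9 11 5 15 13 6 12 8)|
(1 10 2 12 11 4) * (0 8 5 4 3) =(0 8 5 4 1 10 2 12 11 3) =[8, 10, 12, 0, 1, 4, 6, 7, 5, 9, 2, 3, 11]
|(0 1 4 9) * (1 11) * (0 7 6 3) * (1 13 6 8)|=5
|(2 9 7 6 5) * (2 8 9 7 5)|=3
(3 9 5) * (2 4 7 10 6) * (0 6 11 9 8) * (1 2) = [6, 2, 4, 8, 7, 3, 1, 10, 0, 5, 11, 9] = (0 6 1 2 4 7 10 11 9 5 3 8)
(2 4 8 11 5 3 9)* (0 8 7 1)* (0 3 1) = (0 8 11 5 1 3 9 2 4 7) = [8, 3, 4, 9, 7, 1, 6, 0, 11, 2, 10, 5]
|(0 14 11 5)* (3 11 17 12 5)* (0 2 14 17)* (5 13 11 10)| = 10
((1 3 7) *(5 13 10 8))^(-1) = ((1 3 7)(5 13 10 8))^(-1) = (1 7 3)(5 8 10 13)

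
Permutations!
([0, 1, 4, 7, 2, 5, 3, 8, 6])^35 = (2 4)(3 6 8 7)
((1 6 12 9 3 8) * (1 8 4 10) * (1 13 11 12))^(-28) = (13)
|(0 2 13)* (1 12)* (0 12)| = 5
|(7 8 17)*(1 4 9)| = |(1 4 9)(7 8 17)| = 3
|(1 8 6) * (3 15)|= 6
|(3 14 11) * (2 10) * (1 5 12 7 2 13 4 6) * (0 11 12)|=13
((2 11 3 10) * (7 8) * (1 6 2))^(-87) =(1 11)(2 10)(3 6)(7 8)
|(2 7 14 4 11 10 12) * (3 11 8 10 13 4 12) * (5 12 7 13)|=18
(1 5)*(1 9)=(1 5 9)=[0, 5, 2, 3, 4, 9, 6, 7, 8, 1]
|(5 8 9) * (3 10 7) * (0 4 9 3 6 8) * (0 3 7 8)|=|(0 4 9 5 3 10 8 7 6)|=9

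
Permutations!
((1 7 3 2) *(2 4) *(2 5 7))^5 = (1 2)(3 4 5 7)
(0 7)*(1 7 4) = (0 4 1 7) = [4, 7, 2, 3, 1, 5, 6, 0]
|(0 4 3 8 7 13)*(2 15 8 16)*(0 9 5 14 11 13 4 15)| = 40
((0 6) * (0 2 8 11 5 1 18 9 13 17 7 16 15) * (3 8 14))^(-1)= ((0 6 2 14 3 8 11 5 1 18 9 13 17 7 16 15))^(-1)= (0 15 16 7 17 13 9 18 1 5 11 8 3 14 2 6)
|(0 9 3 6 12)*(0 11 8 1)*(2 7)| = |(0 9 3 6 12 11 8 1)(2 7)| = 8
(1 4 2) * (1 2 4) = [0, 1, 2, 3, 4] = (4)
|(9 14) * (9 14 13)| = |(14)(9 13)| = 2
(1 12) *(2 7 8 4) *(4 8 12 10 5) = (1 10 5 4 2 7 12) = [0, 10, 7, 3, 2, 4, 6, 12, 8, 9, 5, 11, 1]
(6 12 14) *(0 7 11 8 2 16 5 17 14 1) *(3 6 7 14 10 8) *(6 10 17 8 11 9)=[14, 0, 16, 10, 4, 8, 12, 9, 2, 6, 11, 3, 1, 13, 7, 15, 5, 17]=(17)(0 14 7 9 6 12 1)(2 16 5 8)(3 10 11)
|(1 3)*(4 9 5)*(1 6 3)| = 6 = |(3 6)(4 9 5)|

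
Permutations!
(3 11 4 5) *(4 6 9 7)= [0, 1, 2, 11, 5, 3, 9, 4, 8, 7, 10, 6]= (3 11 6 9 7 4 5)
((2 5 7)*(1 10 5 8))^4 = (1 2 5)(7 10 8)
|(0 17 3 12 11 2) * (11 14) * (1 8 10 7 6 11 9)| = |(0 17 3 12 14 9 1 8 10 7 6 11 2)| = 13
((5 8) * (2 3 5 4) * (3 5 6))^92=(8)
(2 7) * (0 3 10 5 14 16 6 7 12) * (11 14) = (0 3 10 5 11 14 16 6 7 2 12) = [3, 1, 12, 10, 4, 11, 7, 2, 8, 9, 5, 14, 0, 13, 16, 15, 6]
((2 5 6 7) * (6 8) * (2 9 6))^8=(2 8 5)(6 9 7)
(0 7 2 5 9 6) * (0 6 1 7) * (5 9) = [0, 7, 9, 3, 4, 5, 6, 2, 8, 1] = (1 7 2 9)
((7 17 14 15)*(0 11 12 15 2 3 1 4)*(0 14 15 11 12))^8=(0 11 12)(1 2 4 3 14)(7 15 17)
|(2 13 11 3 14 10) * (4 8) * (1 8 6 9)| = |(1 8 4 6 9)(2 13 11 3 14 10)| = 30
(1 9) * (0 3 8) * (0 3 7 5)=[7, 9, 2, 8, 4, 0, 6, 5, 3, 1]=(0 7 5)(1 9)(3 8)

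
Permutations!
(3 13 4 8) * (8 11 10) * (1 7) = (1 7)(3 13 4 11 10 8) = [0, 7, 2, 13, 11, 5, 6, 1, 3, 9, 8, 10, 12, 4]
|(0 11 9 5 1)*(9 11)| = 4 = |(11)(0 9 5 1)|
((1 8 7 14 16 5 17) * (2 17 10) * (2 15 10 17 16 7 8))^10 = ((1 2 16 5 17)(7 14)(10 15))^10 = (17)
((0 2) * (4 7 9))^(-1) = ((0 2)(4 7 9))^(-1) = (0 2)(4 9 7)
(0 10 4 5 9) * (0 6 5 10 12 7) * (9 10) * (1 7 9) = (0 12 9 6 5 10 4 1 7) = [12, 7, 2, 3, 1, 10, 5, 0, 8, 6, 4, 11, 9]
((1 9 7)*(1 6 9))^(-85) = (6 7 9)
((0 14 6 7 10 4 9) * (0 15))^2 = ((0 14 6 7 10 4 9 15))^2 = (0 6 10 9)(4 15 14 7)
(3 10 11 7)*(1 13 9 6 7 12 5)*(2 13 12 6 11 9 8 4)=(1 12 5)(2 13 8 4)(3 10 9 11 6 7)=[0, 12, 13, 10, 2, 1, 7, 3, 4, 11, 9, 6, 5, 8]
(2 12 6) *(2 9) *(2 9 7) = [0, 1, 12, 3, 4, 5, 7, 2, 8, 9, 10, 11, 6] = (2 12 6 7)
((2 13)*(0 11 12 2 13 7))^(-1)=(13)(0 7 2 12 11)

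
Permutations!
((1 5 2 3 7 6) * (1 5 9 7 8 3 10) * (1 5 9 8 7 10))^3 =(1 7 10)(2 3 9)(5 8 6)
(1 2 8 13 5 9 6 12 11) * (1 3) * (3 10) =(1 2 8 13 5 9 6 12 11 10 3) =[0, 2, 8, 1, 4, 9, 12, 7, 13, 6, 3, 10, 11, 5]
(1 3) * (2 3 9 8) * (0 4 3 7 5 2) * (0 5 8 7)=(0 4 3 1 9 7 8 5 2)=[4, 9, 0, 1, 3, 2, 6, 8, 5, 7]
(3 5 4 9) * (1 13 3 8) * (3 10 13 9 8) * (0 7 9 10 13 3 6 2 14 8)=[7, 10, 14, 5, 0, 4, 2, 9, 1, 6, 3, 11, 12, 13, 8]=(0 7 9 6 2 14 8 1 10 3 5 4)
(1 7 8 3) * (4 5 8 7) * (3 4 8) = (1 8 4 5 3) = [0, 8, 2, 1, 5, 3, 6, 7, 4]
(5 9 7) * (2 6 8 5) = (2 6 8 5 9 7) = [0, 1, 6, 3, 4, 9, 8, 2, 5, 7]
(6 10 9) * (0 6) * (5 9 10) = (10)(0 6 5 9) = [6, 1, 2, 3, 4, 9, 5, 7, 8, 0, 10]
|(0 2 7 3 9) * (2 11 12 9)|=|(0 11 12 9)(2 7 3)|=12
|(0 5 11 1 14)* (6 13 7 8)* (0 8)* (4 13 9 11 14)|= 11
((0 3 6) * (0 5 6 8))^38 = (0 8 3)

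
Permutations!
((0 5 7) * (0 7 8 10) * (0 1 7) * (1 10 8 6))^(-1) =(10)(0 7 1 6 5)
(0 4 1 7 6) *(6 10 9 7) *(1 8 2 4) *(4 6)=[1, 4, 6, 3, 8, 5, 0, 10, 2, 7, 9]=(0 1 4 8 2 6)(7 10 9)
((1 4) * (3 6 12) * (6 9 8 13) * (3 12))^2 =((1 4)(3 9 8 13 6))^2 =(3 8 6 9 13)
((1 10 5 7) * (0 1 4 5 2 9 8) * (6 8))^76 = (0 8 6 9 2 10 1)(4 5 7)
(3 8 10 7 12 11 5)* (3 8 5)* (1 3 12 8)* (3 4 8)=(1 4 8 10 7 3 5)(11 12)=[0, 4, 2, 5, 8, 1, 6, 3, 10, 9, 7, 12, 11]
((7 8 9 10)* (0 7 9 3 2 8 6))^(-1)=((0 7 6)(2 8 3)(9 10))^(-1)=(0 6 7)(2 3 8)(9 10)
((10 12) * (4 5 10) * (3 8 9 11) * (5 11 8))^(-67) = (3 11 4 12 10 5)(8 9)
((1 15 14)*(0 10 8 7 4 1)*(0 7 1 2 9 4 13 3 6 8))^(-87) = ((0 10)(1 15 14 7 13 3 6 8)(2 9 4))^(-87) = (0 10)(1 15 14 7 13 3 6 8)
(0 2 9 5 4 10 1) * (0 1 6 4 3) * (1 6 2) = [1, 6, 9, 0, 10, 3, 4, 7, 8, 5, 2] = (0 1 6 4 10 2 9 5 3)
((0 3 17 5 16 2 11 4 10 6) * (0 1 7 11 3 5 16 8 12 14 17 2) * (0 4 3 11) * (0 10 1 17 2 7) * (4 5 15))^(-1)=(0 1 4 15)(2 14 12 8 5 16 17 6 10 7 3 11)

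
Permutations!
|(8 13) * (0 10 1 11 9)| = 10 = |(0 10 1 11 9)(8 13)|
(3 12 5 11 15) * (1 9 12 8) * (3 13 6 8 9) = (1 3 9 12 5 11 15 13 6 8) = [0, 3, 2, 9, 4, 11, 8, 7, 1, 12, 10, 15, 5, 6, 14, 13]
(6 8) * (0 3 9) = (0 3 9)(6 8) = [3, 1, 2, 9, 4, 5, 8, 7, 6, 0]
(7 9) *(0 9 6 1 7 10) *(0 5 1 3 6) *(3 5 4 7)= (0 9 10 4 7)(1 3 6 5)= [9, 3, 2, 6, 7, 1, 5, 0, 8, 10, 4]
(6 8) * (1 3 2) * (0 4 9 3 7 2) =(0 4 9 3)(1 7 2)(6 8) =[4, 7, 1, 0, 9, 5, 8, 2, 6, 3]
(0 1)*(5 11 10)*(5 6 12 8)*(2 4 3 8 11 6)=(0 1)(2 4 3 8 5 6 12 11 10)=[1, 0, 4, 8, 3, 6, 12, 7, 5, 9, 2, 10, 11]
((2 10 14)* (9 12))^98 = ((2 10 14)(9 12))^98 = (2 14 10)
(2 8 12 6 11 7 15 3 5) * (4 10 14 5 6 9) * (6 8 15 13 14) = (2 15 3 8 12 9 4 10 6 11 7 13 14 5) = [0, 1, 15, 8, 10, 2, 11, 13, 12, 4, 6, 7, 9, 14, 5, 3]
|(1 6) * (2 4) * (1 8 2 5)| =6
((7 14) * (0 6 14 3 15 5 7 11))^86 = ((0 6 14 11)(3 15 5 7))^86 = (0 14)(3 5)(6 11)(7 15)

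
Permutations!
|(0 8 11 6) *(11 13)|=5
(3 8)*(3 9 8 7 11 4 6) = (3 7 11 4 6)(8 9) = [0, 1, 2, 7, 6, 5, 3, 11, 9, 8, 10, 4]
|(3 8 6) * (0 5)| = 6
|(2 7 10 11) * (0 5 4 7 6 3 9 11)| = 5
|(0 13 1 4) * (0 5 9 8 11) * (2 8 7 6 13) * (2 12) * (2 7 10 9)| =|(0 12 7 6 13 1 4 5 2 8 11)(9 10)| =22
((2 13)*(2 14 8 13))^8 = ((8 13 14))^8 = (8 14 13)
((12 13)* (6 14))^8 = (14)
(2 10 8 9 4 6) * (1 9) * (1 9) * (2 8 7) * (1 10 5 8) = (1 10 7 2 5 8 9 4 6) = [0, 10, 5, 3, 6, 8, 1, 2, 9, 4, 7]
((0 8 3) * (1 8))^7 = (0 3 8 1)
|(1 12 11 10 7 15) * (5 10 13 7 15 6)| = 9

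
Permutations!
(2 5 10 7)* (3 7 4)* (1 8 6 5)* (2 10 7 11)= [0, 8, 1, 11, 3, 7, 5, 10, 6, 9, 4, 2]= (1 8 6 5 7 10 4 3 11 2)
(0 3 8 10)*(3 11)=(0 11 3 8 10)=[11, 1, 2, 8, 4, 5, 6, 7, 10, 9, 0, 3]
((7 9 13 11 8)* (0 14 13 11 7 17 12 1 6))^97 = (0 1 17 11 7 14 6 12 8 9 13) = ((0 14 13 7 9 11 8 17 12 1 6))^97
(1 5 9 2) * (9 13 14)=[0, 5, 1, 3, 4, 13, 6, 7, 8, 2, 10, 11, 12, 14, 9]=(1 5 13 14 9 2)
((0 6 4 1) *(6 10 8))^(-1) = ((0 10 8 6 4 1))^(-1) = (0 1 4 6 8 10)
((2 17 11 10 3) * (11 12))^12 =(17)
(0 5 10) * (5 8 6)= (0 8 6 5 10)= [8, 1, 2, 3, 4, 10, 5, 7, 6, 9, 0]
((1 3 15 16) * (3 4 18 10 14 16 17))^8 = (1 18 14)(3 17 15)(4 10 16)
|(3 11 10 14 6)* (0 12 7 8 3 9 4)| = 11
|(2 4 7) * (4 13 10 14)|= 6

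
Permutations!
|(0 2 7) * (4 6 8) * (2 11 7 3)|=|(0 11 7)(2 3)(4 6 8)|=6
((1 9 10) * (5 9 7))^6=(1 7 5 9 10)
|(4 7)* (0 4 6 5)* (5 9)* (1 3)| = 6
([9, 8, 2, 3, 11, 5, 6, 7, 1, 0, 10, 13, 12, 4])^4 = (4 11 13)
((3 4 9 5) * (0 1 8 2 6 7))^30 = (3 9)(4 5)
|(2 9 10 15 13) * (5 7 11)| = 15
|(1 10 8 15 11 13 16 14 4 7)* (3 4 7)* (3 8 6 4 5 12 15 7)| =|(1 10 6 4 8 7)(3 5 12 15 11 13 16 14)| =24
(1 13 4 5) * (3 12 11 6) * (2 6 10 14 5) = (1 13 4 2 6 3 12 11 10 14 5) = [0, 13, 6, 12, 2, 1, 3, 7, 8, 9, 14, 10, 11, 4, 5]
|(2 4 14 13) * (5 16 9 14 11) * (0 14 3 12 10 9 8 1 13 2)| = |(0 14 2 4 11 5 16 8 1 13)(3 12 10 9)| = 20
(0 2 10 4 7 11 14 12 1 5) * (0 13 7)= [2, 5, 10, 3, 0, 13, 6, 11, 8, 9, 4, 14, 1, 7, 12]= (0 2 10 4)(1 5 13 7 11 14 12)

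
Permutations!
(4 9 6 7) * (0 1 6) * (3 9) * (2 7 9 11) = (0 1 6 9)(2 7 4 3 11) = [1, 6, 7, 11, 3, 5, 9, 4, 8, 0, 10, 2]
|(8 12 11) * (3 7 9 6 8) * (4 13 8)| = 9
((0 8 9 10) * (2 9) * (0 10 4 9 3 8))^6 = ((10)(2 3 8)(4 9))^6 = (10)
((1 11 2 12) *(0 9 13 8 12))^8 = ((0 9 13 8 12 1 11 2))^8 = (13)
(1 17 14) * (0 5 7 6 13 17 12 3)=(0 5 7 6 13 17 14 1 12 3)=[5, 12, 2, 0, 4, 7, 13, 6, 8, 9, 10, 11, 3, 17, 1, 15, 16, 14]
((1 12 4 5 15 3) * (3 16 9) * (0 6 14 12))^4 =(0 4 9 6 5 3 14 15 1 12 16) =((0 6 14 12 4 5 15 16 9 3 1))^4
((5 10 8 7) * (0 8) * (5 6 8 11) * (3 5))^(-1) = (0 10 5 3 11)(6 7 8)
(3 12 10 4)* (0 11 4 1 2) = (0 11 4 3 12 10 1 2) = [11, 2, 0, 12, 3, 5, 6, 7, 8, 9, 1, 4, 10]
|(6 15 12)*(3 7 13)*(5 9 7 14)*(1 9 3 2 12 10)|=9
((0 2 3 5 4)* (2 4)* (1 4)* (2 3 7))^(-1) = (0 4 1)(2 7)(3 5)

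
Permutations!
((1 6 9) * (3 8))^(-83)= ((1 6 9)(3 8))^(-83)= (1 6 9)(3 8)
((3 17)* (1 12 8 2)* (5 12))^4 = (17)(1 2 8 12 5)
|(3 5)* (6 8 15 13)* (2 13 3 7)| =|(2 13 6 8 15 3 5 7)| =8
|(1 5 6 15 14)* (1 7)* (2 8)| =|(1 5 6 15 14 7)(2 8)| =6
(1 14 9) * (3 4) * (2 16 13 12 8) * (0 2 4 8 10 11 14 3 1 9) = (0 2 16 13 12 10 11 14)(1 3 8 4) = [2, 3, 16, 8, 1, 5, 6, 7, 4, 9, 11, 14, 10, 12, 0, 15, 13]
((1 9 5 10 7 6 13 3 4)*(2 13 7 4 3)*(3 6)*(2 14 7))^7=((1 9 5 10 4)(2 13 14 7 3 6))^7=(1 5 4 9 10)(2 13 14 7 3 6)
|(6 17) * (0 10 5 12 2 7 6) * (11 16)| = 8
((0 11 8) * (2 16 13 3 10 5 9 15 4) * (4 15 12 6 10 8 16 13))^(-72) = ((0 11 16 4 2 13 3 8)(5 9 12 6 10))^(-72) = (16)(5 6 9 10 12)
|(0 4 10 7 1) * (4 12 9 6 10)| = |(0 12 9 6 10 7 1)| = 7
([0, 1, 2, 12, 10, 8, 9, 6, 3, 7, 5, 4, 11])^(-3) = (3 10 12 5 11 8 4)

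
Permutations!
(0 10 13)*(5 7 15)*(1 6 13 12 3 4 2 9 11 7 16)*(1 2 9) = (0 10 12 3 4 9 11 7 15 5 16 2 1 6 13) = [10, 6, 1, 4, 9, 16, 13, 15, 8, 11, 12, 7, 3, 0, 14, 5, 2]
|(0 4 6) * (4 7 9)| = 5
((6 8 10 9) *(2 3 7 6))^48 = (2 9 10 8 6 7 3)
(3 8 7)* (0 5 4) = [5, 1, 2, 8, 0, 4, 6, 3, 7] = (0 5 4)(3 8 7)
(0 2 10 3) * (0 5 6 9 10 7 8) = (0 2 7 8)(3 5 6 9 10) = [2, 1, 7, 5, 4, 6, 9, 8, 0, 10, 3]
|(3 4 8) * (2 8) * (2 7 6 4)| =3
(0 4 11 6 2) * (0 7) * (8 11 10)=[4, 1, 7, 3, 10, 5, 2, 0, 11, 9, 8, 6]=(0 4 10 8 11 6 2 7)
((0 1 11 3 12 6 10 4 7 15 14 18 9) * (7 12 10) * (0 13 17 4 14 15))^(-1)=((0 1 11 3 10 14 18 9 13 17 4 12 6 7))^(-1)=(0 7 6 12 4 17 13 9 18 14 10 3 11 1)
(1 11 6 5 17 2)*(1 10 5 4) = (1 11 6 4)(2 10 5 17) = [0, 11, 10, 3, 1, 17, 4, 7, 8, 9, 5, 6, 12, 13, 14, 15, 16, 2]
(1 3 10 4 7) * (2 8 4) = (1 3 10 2 8 4 7) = [0, 3, 8, 10, 7, 5, 6, 1, 4, 9, 2]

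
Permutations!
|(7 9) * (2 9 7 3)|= 3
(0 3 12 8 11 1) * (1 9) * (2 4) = [3, 0, 4, 12, 2, 5, 6, 7, 11, 1, 10, 9, 8] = (0 3 12 8 11 9 1)(2 4)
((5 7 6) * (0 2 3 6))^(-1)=((0 2 3 6 5 7))^(-1)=(0 7 5 6 3 2)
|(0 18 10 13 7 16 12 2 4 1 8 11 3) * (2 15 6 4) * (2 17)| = 14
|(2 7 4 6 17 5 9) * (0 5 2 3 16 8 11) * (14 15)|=70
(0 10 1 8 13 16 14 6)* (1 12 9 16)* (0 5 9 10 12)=(0 12 10)(1 8 13)(5 9 16 14 6)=[12, 8, 2, 3, 4, 9, 5, 7, 13, 16, 0, 11, 10, 1, 6, 15, 14]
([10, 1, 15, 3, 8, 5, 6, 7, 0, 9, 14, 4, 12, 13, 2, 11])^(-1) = (0 8 4 11 15 2 14 10)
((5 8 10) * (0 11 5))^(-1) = (0 10 8 5 11)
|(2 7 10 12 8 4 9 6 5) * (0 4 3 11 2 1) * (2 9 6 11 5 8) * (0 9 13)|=20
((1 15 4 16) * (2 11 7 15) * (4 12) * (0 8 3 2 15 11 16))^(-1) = ((0 8 3 2 16 1 15 12 4)(7 11))^(-1) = (0 4 12 15 1 16 2 3 8)(7 11)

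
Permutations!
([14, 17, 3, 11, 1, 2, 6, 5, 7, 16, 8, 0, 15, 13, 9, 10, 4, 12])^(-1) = [11, 4, 5, 2, 16, 7, 6, 8, 10, 14, 15, 3, 17, 13, 0, 12, 9, 1]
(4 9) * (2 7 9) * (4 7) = [0, 1, 4, 3, 2, 5, 6, 9, 8, 7] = (2 4)(7 9)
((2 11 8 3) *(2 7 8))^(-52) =((2 11)(3 7 8))^(-52) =(11)(3 8 7)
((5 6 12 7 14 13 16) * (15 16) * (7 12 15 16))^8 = (5 6 15 7 14 13 16)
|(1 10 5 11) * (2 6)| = |(1 10 5 11)(2 6)| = 4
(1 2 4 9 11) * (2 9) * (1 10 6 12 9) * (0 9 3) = [9, 1, 4, 0, 2, 5, 12, 7, 8, 11, 6, 10, 3] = (0 9 11 10 6 12 3)(2 4)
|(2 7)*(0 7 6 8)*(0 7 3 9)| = 12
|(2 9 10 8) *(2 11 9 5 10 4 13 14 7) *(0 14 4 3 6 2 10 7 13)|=36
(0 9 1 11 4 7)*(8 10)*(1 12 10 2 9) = (0 1 11 4 7)(2 9 12 10 8) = [1, 11, 9, 3, 7, 5, 6, 0, 2, 12, 8, 4, 10]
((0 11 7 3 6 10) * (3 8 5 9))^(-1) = (0 10 6 3 9 5 8 7 11) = ((0 11 7 8 5 9 3 6 10))^(-1)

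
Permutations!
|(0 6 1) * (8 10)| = 6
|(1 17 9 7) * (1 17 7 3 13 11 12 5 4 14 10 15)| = |(1 7 17 9 3 13 11 12 5 4 14 10 15)| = 13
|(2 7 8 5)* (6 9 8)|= |(2 7 6 9 8 5)|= 6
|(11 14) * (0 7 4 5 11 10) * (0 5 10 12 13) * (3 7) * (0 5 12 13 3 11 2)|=30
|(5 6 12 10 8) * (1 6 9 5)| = 10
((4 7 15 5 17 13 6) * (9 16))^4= (4 17 7 13 15 6 5)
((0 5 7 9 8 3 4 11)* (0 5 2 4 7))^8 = ((0 2 4 11 5)(3 7 9 8))^8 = (0 11 2 5 4)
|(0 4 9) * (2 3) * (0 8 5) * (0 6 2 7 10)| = |(0 4 9 8 5 6 2 3 7 10)| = 10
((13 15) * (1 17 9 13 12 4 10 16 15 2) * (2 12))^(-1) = ((1 17 9 13 12 4 10 16 15 2))^(-1) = (1 2 15 16 10 4 12 13 9 17)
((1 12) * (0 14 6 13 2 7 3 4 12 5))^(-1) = ((0 14 6 13 2 7 3 4 12 1 5))^(-1) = (0 5 1 12 4 3 7 2 13 6 14)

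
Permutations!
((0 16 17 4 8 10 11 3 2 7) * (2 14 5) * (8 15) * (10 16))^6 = (0 2 14 11)(3 10 7 5)(4 15 8 16 17)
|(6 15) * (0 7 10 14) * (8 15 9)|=|(0 7 10 14)(6 9 8 15)|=4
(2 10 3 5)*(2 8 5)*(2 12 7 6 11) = (2 10 3 12 7 6 11)(5 8) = [0, 1, 10, 12, 4, 8, 11, 6, 5, 9, 3, 2, 7]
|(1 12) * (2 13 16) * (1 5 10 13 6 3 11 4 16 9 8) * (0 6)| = |(0 6 3 11 4 16 2)(1 12 5 10 13 9 8)| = 7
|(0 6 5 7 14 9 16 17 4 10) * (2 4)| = 11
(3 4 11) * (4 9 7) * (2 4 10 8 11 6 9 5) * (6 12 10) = [0, 1, 4, 5, 12, 2, 9, 6, 11, 7, 8, 3, 10] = (2 4 12 10 8 11 3 5)(6 9 7)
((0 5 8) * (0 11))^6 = ((0 5 8 11))^6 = (0 8)(5 11)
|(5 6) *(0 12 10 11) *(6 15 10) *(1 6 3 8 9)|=11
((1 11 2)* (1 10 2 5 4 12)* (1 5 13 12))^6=((1 11 13 12 5 4)(2 10))^6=(13)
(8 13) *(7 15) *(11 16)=(7 15)(8 13)(11 16)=[0, 1, 2, 3, 4, 5, 6, 15, 13, 9, 10, 16, 12, 8, 14, 7, 11]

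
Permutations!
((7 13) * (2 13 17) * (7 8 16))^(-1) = (2 17 7 16 8 13)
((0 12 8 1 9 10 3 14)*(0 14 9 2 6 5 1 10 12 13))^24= ((14)(0 13)(1 2 6 5)(3 9 12 8 10))^24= (14)(3 10 8 12 9)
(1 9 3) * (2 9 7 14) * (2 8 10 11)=(1 7 14 8 10 11 2 9 3)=[0, 7, 9, 1, 4, 5, 6, 14, 10, 3, 11, 2, 12, 13, 8]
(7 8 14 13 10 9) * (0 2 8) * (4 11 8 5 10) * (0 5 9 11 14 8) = [2, 1, 9, 3, 14, 10, 6, 5, 8, 7, 11, 0, 12, 4, 13] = (0 2 9 7 5 10 11)(4 14 13)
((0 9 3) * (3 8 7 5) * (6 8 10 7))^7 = ((0 9 10 7 5 3)(6 8))^7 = (0 9 10 7 5 3)(6 8)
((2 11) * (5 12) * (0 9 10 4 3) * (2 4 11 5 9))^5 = (0 10 2 11 5 4 12 3 9)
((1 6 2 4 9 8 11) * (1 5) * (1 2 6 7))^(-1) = ((1 7)(2 4 9 8 11 5))^(-1) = (1 7)(2 5 11 8 9 4)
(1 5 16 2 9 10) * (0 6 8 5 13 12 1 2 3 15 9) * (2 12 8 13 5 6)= (0 2)(1 5 16 3 15 9 10 12)(6 13 8)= [2, 5, 0, 15, 4, 16, 13, 7, 6, 10, 12, 11, 1, 8, 14, 9, 3]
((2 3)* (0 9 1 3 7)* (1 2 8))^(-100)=(9)(1 8 3)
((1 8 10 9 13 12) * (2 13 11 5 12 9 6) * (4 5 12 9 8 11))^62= ((1 11 12)(2 13 8 10 6)(4 5 9))^62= (1 12 11)(2 8 6 13 10)(4 9 5)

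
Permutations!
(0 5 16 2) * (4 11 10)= [5, 1, 0, 3, 11, 16, 6, 7, 8, 9, 4, 10, 12, 13, 14, 15, 2]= (0 5 16 2)(4 11 10)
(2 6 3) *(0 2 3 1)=(0 2 6 1)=[2, 0, 6, 3, 4, 5, 1]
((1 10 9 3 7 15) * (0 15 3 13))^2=(0 1 9)(10 13 15)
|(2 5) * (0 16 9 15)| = |(0 16 9 15)(2 5)| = 4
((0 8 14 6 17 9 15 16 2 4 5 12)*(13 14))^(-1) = ((0 8 13 14 6 17 9 15 16 2 4 5 12))^(-1) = (0 12 5 4 2 16 15 9 17 6 14 13 8)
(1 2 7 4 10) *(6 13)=(1 2 7 4 10)(6 13)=[0, 2, 7, 3, 10, 5, 13, 4, 8, 9, 1, 11, 12, 6]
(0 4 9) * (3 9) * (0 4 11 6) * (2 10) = (0 11 6)(2 10)(3 9 4) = [11, 1, 10, 9, 3, 5, 0, 7, 8, 4, 2, 6]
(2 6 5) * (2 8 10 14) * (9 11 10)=(2 6 5 8 9 11 10 14)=[0, 1, 6, 3, 4, 8, 5, 7, 9, 11, 14, 10, 12, 13, 2]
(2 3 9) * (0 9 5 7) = [9, 1, 3, 5, 4, 7, 6, 0, 8, 2] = (0 9 2 3 5 7)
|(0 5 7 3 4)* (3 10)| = |(0 5 7 10 3 4)| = 6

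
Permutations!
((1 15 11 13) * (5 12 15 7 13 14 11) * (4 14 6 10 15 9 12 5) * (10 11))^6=((1 7 13)(4 14 10 15)(6 11)(9 12))^6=(4 10)(14 15)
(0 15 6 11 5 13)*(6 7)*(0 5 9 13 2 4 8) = (0 15 7 6 11 9 13 5 2 4 8) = [15, 1, 4, 3, 8, 2, 11, 6, 0, 13, 10, 9, 12, 5, 14, 7]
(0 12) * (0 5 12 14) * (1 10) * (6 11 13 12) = (0 14)(1 10)(5 6 11 13 12) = [14, 10, 2, 3, 4, 6, 11, 7, 8, 9, 1, 13, 5, 12, 0]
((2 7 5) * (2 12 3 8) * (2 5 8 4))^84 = ((2 7 8 5 12 3 4))^84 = (12)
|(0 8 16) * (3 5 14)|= 3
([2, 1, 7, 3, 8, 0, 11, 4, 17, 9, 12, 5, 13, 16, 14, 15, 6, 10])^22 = [16, 1, 6, 3, 5, 13, 10, 11, 0, 9, 7, 12, 4, 8, 14, 15, 17, 2]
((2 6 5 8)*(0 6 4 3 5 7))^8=(0 7 6)(2 5 4 8 3)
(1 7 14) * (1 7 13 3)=(1 13 3)(7 14)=[0, 13, 2, 1, 4, 5, 6, 14, 8, 9, 10, 11, 12, 3, 7]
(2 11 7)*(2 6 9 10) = (2 11 7 6 9 10) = [0, 1, 11, 3, 4, 5, 9, 6, 8, 10, 2, 7]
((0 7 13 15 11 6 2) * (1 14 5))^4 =((0 7 13 15 11 6 2)(1 14 5))^4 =(0 11 7 6 13 2 15)(1 14 5)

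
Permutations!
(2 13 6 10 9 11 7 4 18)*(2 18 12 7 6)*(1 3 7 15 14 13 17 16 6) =(18)(1 3 7 4 12 15 14 13 2 17 16 6 10 9 11) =[0, 3, 17, 7, 12, 5, 10, 4, 8, 11, 9, 1, 15, 2, 13, 14, 6, 16, 18]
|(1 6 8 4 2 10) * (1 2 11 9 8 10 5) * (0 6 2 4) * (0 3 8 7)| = |(0 6 10 4 11 9 7)(1 2 5)(3 8)| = 42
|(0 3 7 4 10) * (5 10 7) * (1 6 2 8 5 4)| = 10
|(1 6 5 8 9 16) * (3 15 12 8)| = 9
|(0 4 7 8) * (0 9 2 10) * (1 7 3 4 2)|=|(0 2 10)(1 7 8 9)(3 4)|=12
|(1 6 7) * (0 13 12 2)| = 12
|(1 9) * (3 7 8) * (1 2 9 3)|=4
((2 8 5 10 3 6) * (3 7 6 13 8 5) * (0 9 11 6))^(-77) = ((0 9 11 6 2 5 10 7)(3 13 8))^(-77) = (0 6 10 9 2 7 11 5)(3 13 8)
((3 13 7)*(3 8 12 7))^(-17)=((3 13)(7 8 12))^(-17)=(3 13)(7 8 12)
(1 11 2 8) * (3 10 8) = (1 11 2 3 10 8) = [0, 11, 3, 10, 4, 5, 6, 7, 1, 9, 8, 2]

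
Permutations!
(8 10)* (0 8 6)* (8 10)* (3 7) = (0 10 6)(3 7) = [10, 1, 2, 7, 4, 5, 0, 3, 8, 9, 6]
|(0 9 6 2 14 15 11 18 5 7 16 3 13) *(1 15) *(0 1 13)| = 14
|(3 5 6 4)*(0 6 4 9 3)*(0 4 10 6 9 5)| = |(0 9 3)(5 10 6)| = 3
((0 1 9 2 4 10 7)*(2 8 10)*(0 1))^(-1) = ((1 9 8 10 7)(2 4))^(-1) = (1 7 10 8 9)(2 4)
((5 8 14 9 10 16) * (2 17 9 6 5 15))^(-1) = (2 15 16 10 9 17)(5 6 14 8) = ((2 17 9 10 16 15)(5 8 14 6))^(-1)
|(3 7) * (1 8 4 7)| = |(1 8 4 7 3)| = 5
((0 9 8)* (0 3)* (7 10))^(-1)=((0 9 8 3)(7 10))^(-1)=(0 3 8 9)(7 10)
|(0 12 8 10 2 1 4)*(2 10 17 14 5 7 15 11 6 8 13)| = 24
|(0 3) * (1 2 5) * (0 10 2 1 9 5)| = 4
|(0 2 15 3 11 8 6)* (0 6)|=|(0 2 15 3 11 8)|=6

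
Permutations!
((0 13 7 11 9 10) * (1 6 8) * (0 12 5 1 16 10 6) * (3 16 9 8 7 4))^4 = (0 16 1 3 5 4 12 13 10)(6 9 8 11 7)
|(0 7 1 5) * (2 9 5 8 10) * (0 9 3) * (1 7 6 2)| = 12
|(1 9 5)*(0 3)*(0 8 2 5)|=|(0 3 8 2 5 1 9)|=7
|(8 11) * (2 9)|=|(2 9)(8 11)|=2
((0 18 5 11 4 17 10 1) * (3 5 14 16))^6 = (0 11 18 4 14 17 16 10 3 1 5)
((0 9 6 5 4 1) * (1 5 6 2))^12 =(9)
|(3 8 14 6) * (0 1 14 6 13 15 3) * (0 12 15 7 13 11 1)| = |(1 14 11)(3 8 6 12 15)(7 13)| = 30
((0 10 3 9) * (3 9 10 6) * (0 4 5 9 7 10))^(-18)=(10)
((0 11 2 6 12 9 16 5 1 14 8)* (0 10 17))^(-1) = ((0 11 2 6 12 9 16 5 1 14 8 10 17))^(-1) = (0 17 10 8 14 1 5 16 9 12 6 2 11)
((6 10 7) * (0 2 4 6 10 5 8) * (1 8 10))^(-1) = (0 8 1 7 10 5 6 4 2)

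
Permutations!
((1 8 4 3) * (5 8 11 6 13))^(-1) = (1 3 4 8 5 13 6 11)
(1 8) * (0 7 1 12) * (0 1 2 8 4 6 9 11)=(0 7 2 8 12 1 4 6 9 11)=[7, 4, 8, 3, 6, 5, 9, 2, 12, 11, 10, 0, 1]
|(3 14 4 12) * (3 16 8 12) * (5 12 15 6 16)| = |(3 14 4)(5 12)(6 16 8 15)| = 12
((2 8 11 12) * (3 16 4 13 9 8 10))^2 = ((2 10 3 16 4 13 9 8 11 12))^2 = (2 3 4 9 11)(8 12 10 16 13)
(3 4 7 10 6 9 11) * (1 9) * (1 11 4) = [0, 9, 2, 1, 7, 5, 11, 10, 8, 4, 6, 3] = (1 9 4 7 10 6 11 3)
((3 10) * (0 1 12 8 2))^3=(0 8 1 2 12)(3 10)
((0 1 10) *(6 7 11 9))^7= ((0 1 10)(6 7 11 9))^7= (0 1 10)(6 9 11 7)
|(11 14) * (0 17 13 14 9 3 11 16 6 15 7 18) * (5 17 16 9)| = |(0 16 6 15 7 18)(3 11 5 17 13 14 9)| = 42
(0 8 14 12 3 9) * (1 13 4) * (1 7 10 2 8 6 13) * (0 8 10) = [6, 1, 10, 9, 7, 5, 13, 0, 14, 8, 2, 11, 3, 4, 12] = (0 6 13 4 7)(2 10)(3 9 8 14 12)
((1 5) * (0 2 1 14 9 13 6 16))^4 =(0 14 16 5 6 1 13 2 9)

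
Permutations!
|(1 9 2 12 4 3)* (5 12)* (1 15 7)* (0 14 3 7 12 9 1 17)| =|(0 14 3 15 12 4 7 17)(2 5 9)| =24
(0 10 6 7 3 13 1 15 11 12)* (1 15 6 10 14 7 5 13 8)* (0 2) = (0 14 7 3 8 1 6 5 13 15 11 12 2) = [14, 6, 0, 8, 4, 13, 5, 3, 1, 9, 10, 12, 2, 15, 7, 11]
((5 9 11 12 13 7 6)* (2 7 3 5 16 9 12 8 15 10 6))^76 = (6 10 15 8 11 9 16)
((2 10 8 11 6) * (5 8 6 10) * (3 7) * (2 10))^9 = (2 5 8 11)(3 7)(6 10)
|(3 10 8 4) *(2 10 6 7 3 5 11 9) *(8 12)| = 24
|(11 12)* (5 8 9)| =6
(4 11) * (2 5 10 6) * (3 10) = (2 5 3 10 6)(4 11) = [0, 1, 5, 10, 11, 3, 2, 7, 8, 9, 6, 4]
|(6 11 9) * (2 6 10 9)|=6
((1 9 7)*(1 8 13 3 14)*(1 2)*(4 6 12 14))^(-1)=(1 2 14 12 6 4 3 13 8 7 9)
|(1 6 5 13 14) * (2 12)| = |(1 6 5 13 14)(2 12)| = 10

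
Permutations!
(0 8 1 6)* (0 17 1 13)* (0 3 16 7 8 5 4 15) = [5, 6, 2, 16, 15, 4, 17, 8, 13, 9, 10, 11, 12, 3, 14, 0, 7, 1] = (0 5 4 15)(1 6 17)(3 16 7 8 13)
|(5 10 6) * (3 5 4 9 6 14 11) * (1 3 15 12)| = |(1 3 5 10 14 11 15 12)(4 9 6)| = 24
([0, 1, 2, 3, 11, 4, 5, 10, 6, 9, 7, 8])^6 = [0, 1, 2, 3, 11, 4, 5, 7, 6, 9, 10, 8]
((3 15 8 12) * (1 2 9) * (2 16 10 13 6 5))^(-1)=(1 9 2 5 6 13 10 16)(3 12 8 15)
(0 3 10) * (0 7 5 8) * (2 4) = (0 3 10 7 5 8)(2 4) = [3, 1, 4, 10, 2, 8, 6, 5, 0, 9, 7]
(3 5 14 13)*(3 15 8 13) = (3 5 14)(8 13 15) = [0, 1, 2, 5, 4, 14, 6, 7, 13, 9, 10, 11, 12, 15, 3, 8]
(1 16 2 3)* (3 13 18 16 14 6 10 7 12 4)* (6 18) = (1 14 18 16 2 13 6 10 7 12 4 3) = [0, 14, 13, 1, 3, 5, 10, 12, 8, 9, 7, 11, 4, 6, 18, 15, 2, 17, 16]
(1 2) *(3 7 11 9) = [0, 2, 1, 7, 4, 5, 6, 11, 8, 3, 10, 9] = (1 2)(3 7 11 9)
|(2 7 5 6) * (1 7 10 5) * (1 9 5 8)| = |(1 7 9 5 6 2 10 8)| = 8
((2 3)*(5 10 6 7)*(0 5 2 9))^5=(0 2 10 9 7 5 3 6)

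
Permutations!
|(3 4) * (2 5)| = |(2 5)(3 4)| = 2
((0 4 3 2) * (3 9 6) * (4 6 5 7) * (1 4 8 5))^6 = ((0 6 3 2)(1 4 9)(5 7 8))^6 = (9)(0 3)(2 6)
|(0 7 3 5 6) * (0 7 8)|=|(0 8)(3 5 6 7)|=4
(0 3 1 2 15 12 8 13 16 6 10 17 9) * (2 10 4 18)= [3, 10, 15, 1, 18, 5, 4, 7, 13, 0, 17, 11, 8, 16, 14, 12, 6, 9, 2]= (0 3 1 10 17 9)(2 15 12 8 13 16 6 4 18)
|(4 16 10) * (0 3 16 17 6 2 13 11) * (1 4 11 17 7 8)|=|(0 3 16 10 11)(1 4 7 8)(2 13 17 6)|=20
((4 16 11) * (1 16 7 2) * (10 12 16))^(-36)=(1 11)(2 16)(4 10)(7 12)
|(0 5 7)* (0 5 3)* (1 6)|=2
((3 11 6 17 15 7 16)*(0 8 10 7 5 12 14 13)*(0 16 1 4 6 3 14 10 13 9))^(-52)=(0 13 14)(1 6 15 12 7 4 17 5 10)(8 16 9)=((0 8 13 16 14 9)(1 4 6 17 15 5 12 10 7)(3 11))^(-52)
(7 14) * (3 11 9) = [0, 1, 2, 11, 4, 5, 6, 14, 8, 3, 10, 9, 12, 13, 7] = (3 11 9)(7 14)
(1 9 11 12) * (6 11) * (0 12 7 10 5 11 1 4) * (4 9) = (0 12 9 6 1 4)(5 11 7 10) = [12, 4, 2, 3, 0, 11, 1, 10, 8, 6, 5, 7, 9]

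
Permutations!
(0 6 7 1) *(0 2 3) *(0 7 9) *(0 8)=(0 6 9 8)(1 2 3 7)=[6, 2, 3, 7, 4, 5, 9, 1, 0, 8]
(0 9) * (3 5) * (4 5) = (0 9)(3 4 5) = [9, 1, 2, 4, 5, 3, 6, 7, 8, 0]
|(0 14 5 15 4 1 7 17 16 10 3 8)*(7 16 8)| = 12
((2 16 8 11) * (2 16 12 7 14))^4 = (8 11 16)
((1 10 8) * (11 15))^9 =(11 15)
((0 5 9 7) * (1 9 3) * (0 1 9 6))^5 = (0 1 9 5 6 7 3)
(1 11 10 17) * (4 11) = (1 4 11 10 17) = [0, 4, 2, 3, 11, 5, 6, 7, 8, 9, 17, 10, 12, 13, 14, 15, 16, 1]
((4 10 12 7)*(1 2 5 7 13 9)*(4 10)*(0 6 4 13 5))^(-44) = (0 1 13 6 2 9 4)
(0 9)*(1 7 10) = (0 9)(1 7 10) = [9, 7, 2, 3, 4, 5, 6, 10, 8, 0, 1]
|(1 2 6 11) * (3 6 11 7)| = |(1 2 11)(3 6 7)| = 3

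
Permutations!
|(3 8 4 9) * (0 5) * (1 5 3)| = 7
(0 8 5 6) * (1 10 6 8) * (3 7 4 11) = [1, 10, 2, 7, 11, 8, 0, 4, 5, 9, 6, 3] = (0 1 10 6)(3 7 4 11)(5 8)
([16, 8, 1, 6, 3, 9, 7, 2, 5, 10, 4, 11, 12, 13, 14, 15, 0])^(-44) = (16)(1 3 5 7 10)(2 4 8 6 9)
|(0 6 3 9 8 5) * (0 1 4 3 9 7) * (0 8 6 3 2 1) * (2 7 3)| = |(0 2 1 4 7 8 5)(6 9)| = 14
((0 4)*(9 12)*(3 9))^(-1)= (0 4)(3 12 9)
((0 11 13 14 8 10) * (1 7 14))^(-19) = (0 14 13 10 7 11 8 1)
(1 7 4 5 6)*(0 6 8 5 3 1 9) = (0 6 9)(1 7 4 3)(5 8) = [6, 7, 2, 1, 3, 8, 9, 4, 5, 0]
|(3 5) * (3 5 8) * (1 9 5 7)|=|(1 9 5 7)(3 8)|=4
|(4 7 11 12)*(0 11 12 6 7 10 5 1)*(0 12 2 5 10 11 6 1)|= 20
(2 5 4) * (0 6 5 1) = (0 6 5 4 2 1) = [6, 0, 1, 3, 2, 4, 5]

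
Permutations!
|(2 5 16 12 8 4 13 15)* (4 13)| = 7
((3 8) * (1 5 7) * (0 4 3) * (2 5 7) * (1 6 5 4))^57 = ((0 1 7 6 5 2 4 3 8))^57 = (0 6 4)(1 5 3)(2 8 7)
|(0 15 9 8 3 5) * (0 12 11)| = 8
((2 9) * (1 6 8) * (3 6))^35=((1 3 6 8)(2 9))^35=(1 8 6 3)(2 9)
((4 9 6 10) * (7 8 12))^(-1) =(4 10 6 9)(7 12 8)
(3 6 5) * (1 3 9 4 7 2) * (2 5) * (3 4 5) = (1 4 7 3 6 2)(5 9) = [0, 4, 1, 6, 7, 9, 2, 3, 8, 5]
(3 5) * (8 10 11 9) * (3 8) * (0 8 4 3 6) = (0 8 10 11 9 6)(3 5 4) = [8, 1, 2, 5, 3, 4, 0, 7, 10, 6, 11, 9]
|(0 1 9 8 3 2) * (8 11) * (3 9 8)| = |(0 1 8 9 11 3 2)| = 7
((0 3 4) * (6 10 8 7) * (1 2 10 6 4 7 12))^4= (1 12 8 10 2)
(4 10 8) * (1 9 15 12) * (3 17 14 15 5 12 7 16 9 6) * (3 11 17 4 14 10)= (1 6 11 17 10 8 14 15 7 16 9 5 12)(3 4)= [0, 6, 2, 4, 3, 12, 11, 16, 14, 5, 8, 17, 1, 13, 15, 7, 9, 10]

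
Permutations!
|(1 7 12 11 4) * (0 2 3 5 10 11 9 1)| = |(0 2 3 5 10 11 4)(1 7 12 9)| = 28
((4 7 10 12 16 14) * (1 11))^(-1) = (1 11)(4 14 16 12 10 7) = ((1 11)(4 7 10 12 16 14))^(-1)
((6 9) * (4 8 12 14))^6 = ((4 8 12 14)(6 9))^6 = (4 12)(8 14)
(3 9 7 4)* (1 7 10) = (1 7 4 3 9 10) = [0, 7, 2, 9, 3, 5, 6, 4, 8, 10, 1]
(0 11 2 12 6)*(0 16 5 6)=[11, 1, 12, 3, 4, 6, 16, 7, 8, 9, 10, 2, 0, 13, 14, 15, 5]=(0 11 2 12)(5 6 16)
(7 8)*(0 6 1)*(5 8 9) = (0 6 1)(5 8 7 9) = [6, 0, 2, 3, 4, 8, 1, 9, 7, 5]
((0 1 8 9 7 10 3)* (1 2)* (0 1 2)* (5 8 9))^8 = ((1 9 7 10 3)(5 8))^8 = (1 10 9 3 7)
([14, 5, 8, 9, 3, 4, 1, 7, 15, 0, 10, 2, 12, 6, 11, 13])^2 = [11, 4, 15, 0, 9, 3, 5, 7, 13, 14, 10, 8, 12, 1, 2, 6]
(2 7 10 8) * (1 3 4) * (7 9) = (1 3 4)(2 9 7 10 8) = [0, 3, 9, 4, 1, 5, 6, 10, 2, 7, 8]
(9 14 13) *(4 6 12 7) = (4 6 12 7)(9 14 13) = [0, 1, 2, 3, 6, 5, 12, 4, 8, 14, 10, 11, 7, 9, 13]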